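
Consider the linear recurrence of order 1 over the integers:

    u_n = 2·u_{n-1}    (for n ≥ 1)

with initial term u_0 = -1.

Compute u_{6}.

-64

u_1 = 2·-1 = -2
u_2 = 2·-2 = -4
u_3 = 2·-4 = -8
u_4 = 2·-8 = -16
u_5 = 2·-16 = -32
u_6 = 2·-32 = -64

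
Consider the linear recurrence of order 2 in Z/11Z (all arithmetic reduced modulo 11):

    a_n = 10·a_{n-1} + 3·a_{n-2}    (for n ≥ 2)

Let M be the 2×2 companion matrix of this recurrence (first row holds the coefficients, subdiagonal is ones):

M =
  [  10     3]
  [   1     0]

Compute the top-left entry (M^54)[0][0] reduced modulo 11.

3

(M^54)[0][0] is the top entry after applying M 54 times to the unit state (1, 0). Equivalently it is h_{55} for the auxiliary sequence (h_n) obeying the same recurrence with h_1 = 1 and h_i = 0 for 0 ≤ i < 1:
h_2 = 10·1 + 3·0 = 10
h_3 = 10·10 + 3·1 = 4
h_4 = 10·4 + 3·10 = 4
h_5 = 10·4 + 3·4 = 8
h_6 = 10·8 + 3·4 = 4
h_7 = 10·4 + 3·8 = 9
h_8 = 10·9 + 3·4 = 3
h_9 = 10·3 + 3·9 = 2
h_10 = 10·2 + 3·3 = 7
h_11 = 10·7 + 3·2 = 10
h_12 = 10·10 + 3·7 = 0
h_13 = 10·0 + 3·10 = 8
h_14 = 10·8 + 3·0 = 3
h_15 = 10·3 + 3·8 = 10
h_16 = 10·10 + 3·3 = 10
h_17 = 10·10 + 3·10 = 9
h_18 = 10·9 + 3·10 = 10
h_19 = 10·10 + 3·9 = 6
h_20 = 10·6 + 3·10 = 2
h_21 = 10·2 + 3·6 = 5
h_22 = 10·5 + 3·2 = 1
h_23 = 10·1 + 3·5 = 3
h_24 = 10·3 + 3·1 = 0
h_25 = 10·0 + 3·3 = 9
h_26 = 10·9 + 3·0 = 2
h_27 = 10·2 + 3·9 = 3
h_28 = 10·3 + 3·2 = 3
h_29 = 10·3 + 3·3 = 6
h_30 = 10·6 + 3·3 = 3
h_31 = 10·3 + 3·6 = 4
h_32 = 10·4 + 3·3 = 5
h_33 = 10·5 + 3·4 = 7
h_34 = 10·7 + 3·5 = 8
h_35 = 10·8 + 3·7 = 2
h_36 = 10·2 + 3·8 = 0
h_37 = 10·0 + 3·2 = 6
h_38 = 10·6 + 3·0 = 5
h_39 = 10·5 + 3·6 = 2
h_40 = 10·2 + 3·5 = 2
h_41 = 10·2 + 3·2 = 4
h_42 = 10·4 + 3·2 = 2
h_43 = 10·2 + 3·4 = 10
h_44 = 10·10 + 3·2 = 7
h_45 = 10·7 + 3·10 = 1
h_46 = 10·1 + 3·7 = 9
h_47 = 10·9 + 3·1 = 5
h_48 = 10·5 + 3·9 = 0
h_49 = 10·0 + 3·5 = 4
h_50 = 10·4 + 3·0 = 7
h_51 = 10·7 + 3·4 = 5
h_52 = 10·5 + 3·7 = 5
h_53 = 10·5 + 3·5 = 10
h_54 = 10·10 + 3·5 = 5
h_55 = 10·5 + 3·10 = 3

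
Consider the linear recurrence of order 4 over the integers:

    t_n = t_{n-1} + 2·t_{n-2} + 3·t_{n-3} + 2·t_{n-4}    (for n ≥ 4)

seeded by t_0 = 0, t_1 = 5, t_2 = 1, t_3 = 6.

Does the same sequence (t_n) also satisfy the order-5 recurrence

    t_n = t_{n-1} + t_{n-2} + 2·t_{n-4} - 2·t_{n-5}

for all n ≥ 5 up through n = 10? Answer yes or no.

Terms t_0..t_10: 0, 5, 1, 6, 23, 48, 114, 291, 709, 1729, 4248
n=5: candidate gives 39, actual t_5 = 48 ✗

no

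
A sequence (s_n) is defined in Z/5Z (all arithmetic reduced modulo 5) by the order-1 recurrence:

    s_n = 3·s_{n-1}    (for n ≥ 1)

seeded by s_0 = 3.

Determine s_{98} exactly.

s_1 = 3·3 = 4
s_2 = 3·4 = 2
s_3 = 3·2 = 1
s_4 = 3·1 = 3
(s_4) = (3) = (s_0), so the sequence has period 4.
98 ≡ 2 (mod 4), hence s_98 = s_2 = 2.

2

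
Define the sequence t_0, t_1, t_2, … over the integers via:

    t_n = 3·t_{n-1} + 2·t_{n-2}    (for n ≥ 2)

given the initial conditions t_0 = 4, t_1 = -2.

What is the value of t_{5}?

34

t_2 = 3·-2 + 2·4 = 2
t_3 = 3·2 + 2·-2 = 2
t_4 = 3·2 + 2·2 = 10
t_5 = 3·10 + 2·2 = 34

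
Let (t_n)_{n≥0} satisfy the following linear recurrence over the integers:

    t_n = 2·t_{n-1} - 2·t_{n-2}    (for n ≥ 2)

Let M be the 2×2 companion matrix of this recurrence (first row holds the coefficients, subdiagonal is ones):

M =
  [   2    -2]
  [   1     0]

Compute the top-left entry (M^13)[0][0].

(M^13)[0][0] is the top entry after applying M 13 times to the unit state (1, 0). Equivalently it is h_{14} for the auxiliary sequence (h_n) obeying the same recurrence with h_1 = 1 and h_i = 0 for 0 ≤ i < 1:
h_2 = 2·1 + -2·0 = 2
h_3 = 2·2 + -2·1 = 2
h_4 = 2·2 + -2·2 = 0
h_5 = 2·0 + -2·2 = -4
h_6 = 2·-4 + -2·0 = -8
h_7 = 2·-8 + -2·-4 = -8
h_8 = 2·-8 + -2·-8 = 0
h_9 = 2·0 + -2·-8 = 16
h_10 = 2·16 + -2·0 = 32
h_11 = 2·32 + -2·16 = 32
h_12 = 2·32 + -2·32 = 0
h_13 = 2·0 + -2·32 = -64
h_14 = 2·-64 + -2·0 = -128

-128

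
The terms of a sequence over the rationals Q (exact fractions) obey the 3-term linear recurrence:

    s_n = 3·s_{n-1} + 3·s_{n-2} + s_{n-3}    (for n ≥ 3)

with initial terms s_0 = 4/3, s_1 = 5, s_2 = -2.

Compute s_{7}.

s_3 = 3·-2 + 3·5 + 1·4/3 = 31/3
s_4 = 3·31/3 + 3·-2 + 1·5 = 30
s_5 = 3·30 + 3·31/3 + 1·-2 = 119
s_6 = 3·119 + 3·30 + 1·31/3 = 1372/3
s_7 = 3·1372/3 + 3·119 + 1·30 = 1759

1759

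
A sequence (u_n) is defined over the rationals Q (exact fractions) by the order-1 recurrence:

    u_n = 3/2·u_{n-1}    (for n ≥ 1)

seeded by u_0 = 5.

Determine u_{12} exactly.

u_1 = 3/2·5 = 15/2
u_2 = 3/2·15/2 = 45/4
u_3 = 3/2·45/4 = 135/8
u_4 = 3/2·135/8 = 405/16
u_5 = 3/2·405/16 = 1215/32
u_6 = 3/2·1215/32 = 3645/64
u_7 = 3/2·3645/64 = 10935/128
u_8 = 3/2·10935/128 = 32805/256
u_9 = 3/2·32805/256 = 98415/512
u_10 = 3/2·98415/512 = 295245/1024
u_11 = 3/2·295245/1024 = 885735/2048
u_12 = 3/2·885735/2048 = 2657205/4096

2657205/4096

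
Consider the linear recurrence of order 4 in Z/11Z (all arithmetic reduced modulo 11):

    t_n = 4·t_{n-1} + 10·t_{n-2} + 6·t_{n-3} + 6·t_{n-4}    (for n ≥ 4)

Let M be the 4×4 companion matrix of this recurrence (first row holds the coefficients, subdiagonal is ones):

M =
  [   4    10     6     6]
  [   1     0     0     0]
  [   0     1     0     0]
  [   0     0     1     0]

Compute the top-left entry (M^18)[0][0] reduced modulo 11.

(M^18)[0][0] is the top entry after applying M 18 times to the unit state (1, 0, 0, 0). Equivalently it is h_{21} for the auxiliary sequence (h_n) obeying the same recurrence with h_3 = 1 and h_i = 0 for 0 ≤ i < 3:
h_4 = 4·1 + 10·0 + 6·0 + 6·0 = 4
h_5 = 4·4 + 10·1 + 6·0 + 6·0 = 4
h_6 = 4·4 + 10·4 + 6·1 + 6·0 = 7
h_7 = 4·7 + 10·4 + 6·4 + 6·1 = 10
h_8 = 4·10 + 10·7 + 6·4 + 6·4 = 4
h_9 = 4·4 + 10·10 + 6·7 + 6·4 = 6
h_10 = 4·6 + 10·4 + 6·10 + 6·7 = 1
h_11 = 4·1 + 10·6 + 6·4 + 6·10 = 5
h_12 = 4·5 + 10·1 + 6·6 + 6·4 = 2
h_13 = 4·2 + 10·5 + 6·1 + 6·6 = 1
h_14 = 4·1 + 10·2 + 6·5 + 6·1 = 5
h_15 = 4·5 + 10·1 + 6·2 + 6·5 = 6
h_16 = 4·6 + 10·5 + 6·1 + 6·2 = 4
h_17 = 4·4 + 10·6 + 6·5 + 6·1 = 2
h_18 = 4·2 + 10·4 + 6·6 + 6·5 = 4
h_19 = 4·4 + 10·2 + 6·4 + 6·6 = 8
h_20 = 4·8 + 10·4 + 6·2 + 6·4 = 9
h_21 = 4·9 + 10·8 + 6·4 + 6·2 = 9

9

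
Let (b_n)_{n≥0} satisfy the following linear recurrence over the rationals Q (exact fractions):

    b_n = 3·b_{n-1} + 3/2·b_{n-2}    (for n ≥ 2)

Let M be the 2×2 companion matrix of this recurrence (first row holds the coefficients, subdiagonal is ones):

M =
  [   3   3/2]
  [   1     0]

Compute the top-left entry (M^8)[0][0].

(M^8)[0][0] is the top entry after applying M 8 times to the unit state (1, 0). Equivalently it is h_{9} for the auxiliary sequence (h_n) obeying the same recurrence with h_1 = 1 and h_i = 0 for 0 ≤ i < 1:
h_2 = 3·1 + 3/2·0 = 3
h_3 = 3·3 + 3/2·1 = 21/2
h_4 = 3·21/2 + 3/2·3 = 36
h_5 = 3·36 + 3/2·21/2 = 495/4
h_6 = 3·495/4 + 3/2·36 = 1701/4
h_7 = 3·1701/4 + 3/2·495/4 = 11691/8
h_8 = 3·11691/8 + 3/2·1701/4 = 5022
h_9 = 3·5022 + 3/2·11691/8 = 276129/16

276129/16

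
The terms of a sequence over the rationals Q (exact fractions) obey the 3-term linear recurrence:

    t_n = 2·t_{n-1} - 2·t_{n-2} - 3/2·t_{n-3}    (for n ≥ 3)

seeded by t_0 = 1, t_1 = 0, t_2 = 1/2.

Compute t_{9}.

291/8

t_3 = 2·1/2 + -2·0 + -3/2·1 = -1/2
t_4 = 2·-1/2 + -2·1/2 + -3/2·0 = -2
t_5 = 2·-2 + -2·-1/2 + -3/2·1/2 = -15/4
t_6 = 2·-15/4 + -2·-2 + -3/2·-1/2 = -11/4
t_7 = 2·-11/4 + -2·-15/4 + -3/2·-2 = 5
t_8 = 2·5 + -2·-11/4 + -3/2·-15/4 = 169/8
t_9 = 2·169/8 + -2·5 + -3/2·-11/4 = 291/8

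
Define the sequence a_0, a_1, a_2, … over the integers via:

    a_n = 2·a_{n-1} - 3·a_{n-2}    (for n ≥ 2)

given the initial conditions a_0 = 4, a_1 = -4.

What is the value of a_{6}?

172

a_2 = 2·-4 + -3·4 = -20
a_3 = 2·-20 + -3·-4 = -28
a_4 = 2·-28 + -3·-20 = 4
a_5 = 2·4 + -3·-28 = 92
a_6 = 2·92 + -3·4 = 172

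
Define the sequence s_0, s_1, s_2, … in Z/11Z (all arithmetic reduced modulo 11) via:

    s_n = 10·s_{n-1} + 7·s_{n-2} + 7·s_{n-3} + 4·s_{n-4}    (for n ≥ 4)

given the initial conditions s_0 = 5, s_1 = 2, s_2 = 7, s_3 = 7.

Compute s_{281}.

1

s_4 = 10·7 + 7·7 + 7·2 + 4·5 = 10
s_5 = 10·10 + 7·7 + 7·7 + 4·2 = 8
s_6 = 10·8 + 7·10 + 7·7 + 4·7 = 7
s_7 = 10·7 + 7·8 + 7·10 + 4·7 = 4
s_8 = 10·4 + 7·7 + 7·8 + 4·10 = 9
s_9 = 10·9 + 7·4 + 7·7 + 4·8 = 1
s_10 = 10·1 + 7·9 + 7·4 + 4·7 = 8
s_11 = 10·8 + 7·1 + 7·9 + 4·4 = 1
s_12 = 10·1 + 7·8 + 7·1 + 4·9 = 10
s_13 = 10·10 + 7·1 + 7·8 + 4·1 = 2
s_14 = 10·2 + 7·10 + 7·1 + 4·8 = 8
s_15 = 10·8 + 7·2 + 7·10 + 4·1 = 3
s_16 = 10·3 + 7·8 + 7·2 + 4·10 = 8
s_17 = 10·8 + 7·3 + 7·8 + 4·2 = 0
s_18 = 10·0 + 7·8 + 7·3 + 4·8 = 10
s_19 = 10·10 + 7·0 + 7·8 + 4·3 = 3
s_20 = 10·3 + 7·10 + 7·0 + 4·8 = 0
s_21 = 10·0 + 7·3 + 7·10 + 4·0 = 3
s_22 = 10·3 + 7·0 + 7·3 + 4·10 = 3
s_23 = 10·3 + 7·3 + 7·0 + 4·3 = 8
s_24 = 10·8 + 7·3 + 7·3 + 4·0 = 1
s_25 = 10·1 + 7·8 + 7·3 + 4·3 = 0
s_26 = 10·0 + 7·1 + 7·8 + 4·3 = 9
s_27 = 10·9 + 7·0 + 7·1 + 4·8 = 8
s_28 = 10·8 + 7·9 + 7·0 + 4·1 = 4
s_29 = 10·4 + 7·8 + 7·9 + 4·0 = 5
s_30 = 10·5 + 7·4 + 7·8 + 4·9 = 5
s_31 = 10·5 + 7·5 + 7·4 + 4·8 = 2
s_32 = 10·2 + 7·5 + 7·5 + 4·4 = 7
s_33 = 10·7 + 7·2 + 7·5 + 4·5 = 7
(s_30, s_31, s_32, s_33) = (5, 2, 7, 7) = (s_0, s_1, s_2, s_3), so the sequence has period 30.
281 ≡ 11 (mod 30), hence s_281 = s_11 = 1.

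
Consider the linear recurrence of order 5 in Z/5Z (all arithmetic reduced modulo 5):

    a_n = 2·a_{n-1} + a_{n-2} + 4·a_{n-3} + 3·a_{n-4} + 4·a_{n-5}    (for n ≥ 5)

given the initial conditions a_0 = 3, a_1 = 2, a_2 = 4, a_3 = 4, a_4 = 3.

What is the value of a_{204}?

3

a_5 = 2·3 + 1·4 + 4·4 + 3·2 + 4·3 = 4
a_6 = 2·4 + 1·3 + 4·4 + 3·4 + 4·2 = 2
a_7 = 2·2 + 1·4 + 4·3 + 3·4 + 4·4 = 3
a_8 = 2·3 + 1·2 + 4·4 + 3·3 + 4·4 = 4
a_9 = 2·4 + 1·3 + 4·2 + 3·4 + 4·3 = 3
a_10 = 2·3 + 1·4 + 4·3 + 3·2 + 4·4 = 4
Continuing the recurrence:
  a_11 = 4;  a_12 = 3;  a_13 = 1;  a_14 = 0;  a_15 = 1;  a_16 = 1
  a_17 = 3;  a_18 = 0;  a_19 = 0;  a_20 = 4;  a_21 = 1;  a_22 = 3
  a_23 = 3;  a_24 = 0;  a_25 = 4;  a_26 = 3;  a_27 = 1;  a_28 = 3
  a_29 = 1;  a_30 = 4;  a_31 = 1;  a_32 = 3;  a_33 = 3;  a_34 = 4
  a_35 = 2;  a_36 = 3;  a_37 = 0;  a_38 = 0;  a_39 = 4;  a_40 = 0
  a_41 = 1;  a_42 = 3;  a_43 = 4;  a_44 = 1;  a_45 = 1;  a_46 = 2
  a_47 = 3;  a_48 = 1;  a_49 = 0;  a_50 = 3;  a_51 = 2;  a_52 = 2
  a_53 = 2;  a_54 = 3;  a_55 = 4;  a_56 = 3;  a_57 = 1;  a_58 = 3
  a_59 = 3;  a_60 = 3;  a_61 = 1;  a_62 = 0;  a_63 = 4;  a_64 = 3
  a_65 = 0;  a_66 = 3;  a_67 = 0;  a_68 = 3;  a_69 = 0;  a_70 = 2
  a_71 = 3;  a_72 = 2;  a_73 = 2;  a_74 = 4;  a_75 = 0;  a_76 = 0
  a_77 = 0;  a_78 = 0;  a_79 = 1;  a_80 = 2;  a_81 = 0;  a_82 = 1
  a_83 = 3;  a_84 = 2;  a_85 = 4;  a_86 = 0;  a_87 = 0;  a_88 = 4
  a_89 = 3;  a_90 = 1;  a_91 = 1;  a_92 = 2;  a_93 = 4;  a_94 = 4
  a_95 = 2;  a_96 = 4;  a_97 = 1;  a_98 = 2;  a_99 = 3;  a_100 = 2
  a_101 = 4;  a_102 = 2;  a_103 = 3;  a_104 = 2;  a_105 = 0;  a_106 = 1
  a_107 = 2;  a_108 = 3;  a_109 = 0;  a_110 = 4;  a_111 = 0;  a_112 = 1
  a_113 = 0;  a_114 = 3;  a_115 = 1;  a_116 = 3;  a_117 = 3;  a_118 = 2
  a_119 = 4;  a_120 = 0;  a_121 = 3;  a_122 = 0;  a_123 = 3;  a_124 = 4
  a_125 = 0;  a_126 = 3;  a_127 = 1;  a_128 = 4;  a_129 = 2;  a_130 = 1
  a_131 = 0;  a_132 = 0;  a_133 = 1;  a_134 = 3;  a_135 = 1;  a_136 = 4
  a_137 = 4;  a_138 = 4;  a_139 = 3;  a_140 = 2;  a_141 = 1;  a_142 = 4
  a_143 = 2;  a_144 = 0;  a_145 = 4;  a_146 = 2;  a_147 = 0;  a_148 = 1
  a_149 = 2;  a_150 = 2;  a_151 = 3;  a_152 = 4;  a_153 = 4;  a_154 = 3
  a_155 = 3;  a_156 = 4;  a_157 = 1;  a_158 = 3;  a_159 = 4;  a_160 = 4
  a_161 = 3;  a_162 = 4;  a_163 = 1;  a_164 = 1;  a_165 = 4;  a_166 = 2
  a_167 = 1;  a_168 = 2;  a_169 = 4;  a_170 = 1;  a_171 = 0;  a_172 = 2
  a_173 = 3;  a_174 = 2;  a_175 = 4;  a_176 = 3;  a_177 = 0;  a_178 = 2
  a_179 = 1;  a_180 = 4;  a_181 = 4;  a_182 = 2;  a_183 = 0;  a_184 = 4
  a_185 = 4;  a_186 = 4;  a_187 = 1;  a_188 = 4;  a_189 = 3;  a_190 = 2
  a_191 = 2;  a_192 = 4;  a_193 = 3;  a_194 = 1;  a_195 = 0;  a_196 = 3
  a_197 = 0;  a_198 = 3;  a_199 = 2;  a_200 = 1;  a_201 = 3;  a_202 = 4
a_203 = 2·4 + 1·3 + 4·1 + 3·2 + 4·3 = 3
a_204 = 2·3 + 1·4 + 4·3 + 3·1 + 4·2 = 3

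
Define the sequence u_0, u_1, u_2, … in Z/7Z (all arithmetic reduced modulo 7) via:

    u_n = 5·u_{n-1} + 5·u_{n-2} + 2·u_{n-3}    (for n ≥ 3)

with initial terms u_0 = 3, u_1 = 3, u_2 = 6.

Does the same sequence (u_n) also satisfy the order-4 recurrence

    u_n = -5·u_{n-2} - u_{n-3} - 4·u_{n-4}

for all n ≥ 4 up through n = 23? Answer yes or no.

yes

Terms u_0..u_23: 3, 3, 6, 2, 4, 0, 3, 2, 4, 1, 1, 4, 6, 3, 4, 5, 2, 1, 4, 1, 6, 1, 2, 6
n=4: candidate gives 4, actual u_4 = 4 ✓
n=5: candidate gives 0, actual u_5 = 0 ✓
n=6: candidate gives 3, actual u_6 = 3 ✓
n=7: candidate gives 2, actual u_7 = 2 ✓
n=8: candidate gives 4, actual u_8 = 4 ✓
n=9: candidate gives 1, actual u_9 = 1 ✓
n=10: candidate gives 1, actual u_10 = 1 ✓
n=11: candidate gives 4, actual u_11 = 4 ✓
n=12: candidate gives 6, actual u_12 = 6 ✓
n=13: candidate gives 3, actual u_13 = 3 ✓
n=14: candidate gives 4, actual u_14 = 4 ✓
n=15: candidate gives 5, actual u_15 = 5 ✓
n=16: candidate gives 2, actual u_16 = 2 ✓
n=17: candidate gives 1, actual u_17 = 1 ✓
n=18: candidate gives 4, actual u_18 = 4 ✓
n=19: candidate gives 1, actual u_19 = 1 ✓
n=20: candidate gives 6, actual u_20 = 6 ✓
n=21: candidate gives 1, actual u_21 = 1 ✓
n=22: candidate gives 2, actual u_22 = 2 ✓
n=23: candidate gives 6, actual u_23 = 6 ✓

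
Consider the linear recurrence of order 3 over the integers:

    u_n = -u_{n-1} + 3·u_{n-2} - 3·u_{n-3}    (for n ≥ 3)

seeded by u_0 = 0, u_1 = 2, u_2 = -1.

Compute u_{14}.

-222889

u_3 = -1·-1 + 3·2 + -3·0 = 7
u_4 = -1·7 + 3·-1 + -3·2 = -16
u_5 = -1·-16 + 3·7 + -3·-1 = 40
u_6 = -1·40 + 3·-16 + -3·7 = -109
u_7 = -1·-109 + 3·40 + -3·-16 = 277
u_8 = -1·277 + 3·-109 + -3·40 = -724
u_9 = -1·-724 + 3·277 + -3·-109 = 1882
u_10 = -1·1882 + 3·-724 + -3·277 = -4885
u_11 = -1·-4885 + 3·1882 + -3·-724 = 12703
u_12 = -1·12703 + 3·-4885 + -3·1882 = -33004
u_13 = -1·-33004 + 3·12703 + -3·-4885 = 85768
u_14 = -1·85768 + 3·-33004 + -3·12703 = -222889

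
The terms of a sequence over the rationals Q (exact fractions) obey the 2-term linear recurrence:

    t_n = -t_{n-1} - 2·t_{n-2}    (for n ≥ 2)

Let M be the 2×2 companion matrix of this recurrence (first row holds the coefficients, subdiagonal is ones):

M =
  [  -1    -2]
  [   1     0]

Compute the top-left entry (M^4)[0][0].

-1

(M^4)[0][0] is the top entry after applying M 4 times to the unit state (1, 0). Equivalently it is h_{5} for the auxiliary sequence (h_n) obeying the same recurrence with h_1 = 1 and h_i = 0 for 0 ≤ i < 1:
h_2 = -1·1 + -2·0 = -1
h_3 = -1·-1 + -2·1 = -1
h_4 = -1·-1 + -2·-1 = 3
h_5 = -1·3 + -2·-1 = -1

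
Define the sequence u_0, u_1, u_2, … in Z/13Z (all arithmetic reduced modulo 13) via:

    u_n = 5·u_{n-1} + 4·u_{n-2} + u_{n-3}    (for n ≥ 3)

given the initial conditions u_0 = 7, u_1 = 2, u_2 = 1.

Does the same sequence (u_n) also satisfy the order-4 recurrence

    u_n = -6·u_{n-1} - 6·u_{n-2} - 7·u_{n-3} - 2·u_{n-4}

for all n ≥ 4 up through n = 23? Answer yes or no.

yes

Terms u_0..u_23: 7, 2, 1, 7, 2, 0, 2, 12, 3, 0, 11, 6, 9, 2, 0, 4, 9, 9, 7, 2, 8, 3, 10, 5
n=4: candidate gives 2, actual u_4 = 2 ✓
n=5: candidate gives 0, actual u_5 = 0 ✓
n=6: candidate gives 2, actual u_6 = 2 ✓
n=7: candidate gives 12, actual u_7 = 12 ✓
n=8: candidate gives 3, actual u_8 = 3 ✓
n=9: candidate gives 0, actual u_9 = 0 ✓
n=10: candidate gives 11, actual u_10 = 11 ✓
n=11: candidate gives 6, actual u_11 = 6 ✓
n=12: candidate gives 9, actual u_12 = 9 ✓
n=13: candidate gives 2, actual u_13 = 2 ✓
n=14: candidate gives 0, actual u_14 = 0 ✓
n=15: candidate gives 4, actual u_15 = 4 ✓
n=16: candidate gives 9, actual u_16 = 9 ✓
n=17: candidate gives 9, actual u_17 = 9 ✓
n=18: candidate gives 7, actual u_18 = 7 ✓
n=19: candidate gives 2, actual u_19 = 2 ✓
n=20: candidate gives 8, actual u_20 = 8 ✓
n=21: candidate gives 3, actual u_21 = 3 ✓
n=22: candidate gives 10, actual u_22 = 10 ✓
n=23: candidate gives 5, actual u_23 = 5 ✓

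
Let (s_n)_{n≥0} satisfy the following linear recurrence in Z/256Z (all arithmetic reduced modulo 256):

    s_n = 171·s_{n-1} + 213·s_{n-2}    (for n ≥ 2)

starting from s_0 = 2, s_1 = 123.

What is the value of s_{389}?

s_2 = 171·123 + 213·2 = 211
s_3 = 171·211 + 213·123 = 72
s_4 = 171·72 + 213·211 = 167
s_5 = 171·167 + 213·72 = 117
s_6 = 171·117 + 213·167 = 26
s_7 = 171·26 + 213·117 = 183
Continuing the recurrence:
  s_8 = 223;  s_9 = 56;  s_10 = 243;  s_11 = 233;  s_12 = 210;  s_13 = 35
  s_14 = 27;  s_15 = 40;  s_16 = 47;  s_17 = 173;  s_18 = 170;  s_19 = 127
  s_20 = 71;  s_21 = 24;  s_22 = 27;  s_23 = 1;  s_24 = 34;  s_25 = 139
  s_26 = 35;  s_27 = 8;  s_28 = 119;  s_29 = 37;  s_30 = 186;  s_31 = 7
  s_32 = 111;  s_33 = 248;  s_34 = 3;  s_35 = 89;  s_36 = 242;  s_37 = 179
  s_38 = 235;  s_39 = 232;  s_40 = 127;  s_41 = 221;  s_42 = 74;  s_43 = 79
  s_44 = 87;  s_45 = 216;  s_46 = 171;  s_47 = 241;  s_48 = 66;  s_49 = 155
  s_50 = 115;  s_51 = 200;  s_52 = 71;  s_53 = 213;  s_54 = 90;  s_55 = 87
  s_56 = 255;  s_57 = 184;  s_58 = 19;  s_59 = 201;  s_60 = 18;  s_61 = 67
  s_62 = 187;  s_63 = 168;  s_64 = 207;  s_65 = 13;  s_66 = 234;  s_67 = 31
  s_68 = 103;  s_69 = 152;  s_70 = 59;  s_71 = 225;  s_72 = 98;  s_73 = 171
  s_74 = 195;  s_75 = 136;  s_76 = 23;  s_77 = 133;  s_78 = 250;  s_79 = 167
  s_80 = 143;  s_81 = 120;  s_82 = 35;  s_83 = 57;  s_84 = 50;  s_85 = 211
  s_86 = 139;  s_87 = 104;  s_88 = 31;  s_89 = 61;  s_90 = 138;  s_91 = 239
  s_92 = 119;  s_93 = 88;  s_94 = 203;  s_95 = 209;  s_96 = 130;  s_97 = 187
  s_98 = 19;  s_99 = 72;  s_100 = 231;  s_101 = 53;  s_102 = 154;  s_103 = 247
  s_104 = 31;  s_105 = 56;  s_106 = 51;  s_107 = 169;  s_108 = 82;  s_109 = 99
  s_110 = 91;  s_111 = 40;  s_112 = 111;  s_113 = 109;  s_114 = 42;  s_115 = 191
  s_116 = 135;  s_117 = 24;  s_118 = 91;  s_119 = 193;  s_120 = 162;  s_121 = 203
  s_122 = 99;  s_123 = 8;  s_124 = 183;  s_125 = 229;  s_126 = 58;  s_127 = 71
  s_128 = 175;  s_129 = 248;  s_130 = 67;  s_131 = 25;  s_132 = 114;  s_133 = 243
  s_134 = 43;  s_135 = 232;  s_136 = 191;  s_137 = 157;  s_138 = 202;  s_139 = 143
  s_140 = 151;  s_141 = 216;  s_142 = 235;  s_143 = 177;  s_144 = 194;  s_145 = 219
  s_146 = 179;  s_147 = 200;  s_148 = 135;  s_149 = 149;  s_150 = 218;  s_151 = 151
  s_152 = 63;  s_153 = 184;  s_154 = 83;  s_155 = 137;  s_156 = 146;  s_157 = 131
  s_158 = 251;  s_159 = 168;  s_160 = 15;  s_161 = 205;  s_162 = 106;  s_163 = 95
  s_164 = 167;  s_165 = 152;  s_166 = 123;  s_167 = 161;  s_168 = 226;  s_169 = 235
  s_170 = 3;  s_171 = 136;  s_172 = 87;  s_173 = 69;  s_174 = 122;  s_175 = 231
  s_176 = 207;  s_177 = 120;  s_178 = 99;  s_179 = 249;  s_180 = 178;  s_181 = 19
  s_182 = 203;  s_183 = 104;  s_184 = 95;  s_185 = 253;  s_186 = 10;  s_187 = 47
  s_188 = 183;  s_189 = 88;  s_190 = 11;  s_191 = 145;  s_192 = 2;  s_193 = 251
  s_194 = 83;  s_195 = 72;  s_196 = 39;  s_197 = 245;  s_198 = 26;  s_199 = 55
  s_200 = 95;  s_201 = 56;  s_202 = 115;  s_203 = 105;  s_204 = 210;  s_205 = 163
  s_206 = 155;  s_207 = 40;  s_208 = 175;  s_209 = 45;  s_210 = 170;  s_211 = 255
  s_212 = 199;  s_213 = 24;  s_214 = 155;  s_215 = 129;  s_216 = 34;  s_217 = 11
  s_218 = 163;  s_219 = 8;  s_220 = 247;  s_221 = 165;  s_222 = 186;  s_223 = 135
  s_224 = 239;  s_225 = 248;  s_226 = 131;  s_227 = 217;  s_228 = 242;  s_229 = 51
  s_230 = 107;  s_231 = 232;  s_232 = 255;  s_233 = 93;  s_234 = 74;  s_235 = 207
  s_236 = 215;  s_237 = 216;  s_238 = 43;  s_239 = 113;  s_240 = 66;  s_241 = 27
  s_242 = 243;  s_243 = 200;  s_244 = 199;  s_245 = 85;  s_246 = 90;  s_247 = 215
  s_248 = 127;  s_249 = 184;  s_250 = 147;  s_251 = 73;  s_252 = 18;  s_253 = 195
  s_254 = 59;  s_255 = 168;  s_256 = 79;  s_257 = 141;  s_258 = 234;  s_259 = 159
  s_260 = 231;  s_261 = 152;  s_262 = 187;  s_263 = 97;  s_264 = 98;  s_265 = 43
  s_266 = 67;  s_267 = 136;  s_268 = 151;  s_269 = 5;  s_270 = 250;  s_271 = 39
  s_272 = 15;  s_273 = 120;  s_274 = 163;  s_275 = 185;  s_276 = 50;  s_277 = 83
  s_278 = 11;  s_279 = 104;  s_280 = 159;  s_281 = 189;  s_282 = 138;  s_283 = 111
  s_284 = 247;  s_285 = 88;  s_286 = 75;  s_287 = 81;  s_288 = 130;  s_289 = 59
  s_290 = 147;  s_291 = 72;  s_292 = 103;  s_293 = 181;  s_294 = 154;  s_295 = 119
  s_296 = 159;  s_297 = 56;  s_298 = 179;  s_299 = 41;  s_300 = 82;  s_301 = 227
  s_302 = 219;  s_303 = 40;  s_304 = 239;  s_305 = 237;  s_306 = 42;  s_307 = 63
  s_308 = 7;  s_309 = 24;  s_310 = 219;  s_311 = 65;  s_312 = 162;  s_313 = 75
  s_314 = 227;  s_315 = 8;  s_316 = 55;  s_317 = 101;  s_318 = 58;  s_319 = 199
  s_320 = 47;  s_321 = 248;  s_322 = 195;  s_323 = 153;  s_324 = 114;  s_325 = 115
  s_326 = 171;  s_327 = 232;  s_328 = 63;  s_329 = 29;  s_330 = 202;  s_331 = 15
  s_332 = 23;  s_333 = 216;  s_334 = 107;  s_335 = 49;  s_336 = 194;  s_337 = 91
  s_338 = 51;  s_339 = 200;  s_340 = 7;  s_341 = 21;  s_342 = 218;  s_343 = 23
  s_344 = 191;  s_345 = 184;  s_346 = 211;  s_347 = 9;  s_348 = 146;  s_349 = 3
  s_350 = 123;  s_351 = 168;  s_352 = 143;  s_353 = 77;  s_354 = 106;  s_355 = 223
  s_356 = 39;  s_357 = 152;  s_358 = 251;  s_359 = 33;  s_360 = 226;  s_361 = 107
  s_362 = 131;  s_363 = 136;  s_364 = 215;  s_365 = 197;  s_366 = 122;  s_367 = 103
  s_368 = 79;  s_369 = 120;  s_370 = 227;  s_371 = 121;  s_372 = 178;  s_373 = 147
  s_374 = 75;  s_375 = 104;  s_376 = 223;  s_377 = 125;  s_378 = 10;  s_379 = 175
  s_380 = 55;  s_381 = 88;  s_382 = 139;  s_383 = 17;  s_384 = 2;  s_385 = 123
  s_386 = 211;  s_387 = 72
s_388 = 171·72 + 213·211 = 167
s_389 = 171·167 + 213·72 = 117

117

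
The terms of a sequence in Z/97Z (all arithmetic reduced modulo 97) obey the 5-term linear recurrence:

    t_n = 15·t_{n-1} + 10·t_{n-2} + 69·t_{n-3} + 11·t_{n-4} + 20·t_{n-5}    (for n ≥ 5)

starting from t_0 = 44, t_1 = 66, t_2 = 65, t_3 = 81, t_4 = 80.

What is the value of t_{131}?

13

t_5 = 15·80 + 10·81 + 69·65 + 11·66 + 20·44 = 50
t_6 = 15·50 + 10·80 + 69·81 + 11·65 + 20·66 = 56
t_7 = 15·56 + 10·50 + 69·80 + 11·81 + 20·65 = 30
t_8 = 15·30 + 10·56 + 69·50 + 11·80 + 20·81 = 73
t_9 = 15·73 + 10·30 + 69·56 + 11·50 + 20·80 = 37
t_10 = 15·37 + 10·73 + 69·30 + 11·56 + 20·50 = 24
Continuing the recurrence:
  t_11 = 39;  t_12 = 28;  t_13 = 65;  t_14 = 3;  t_15 = 44;  t_16 = 55
  t_17 = 31;  t_18 = 49;  t_19 = 49;  t_20 = 96;  t_21 = 59;  t_22 = 80
  t_23 = 39;  t_24 = 23;  t_25 = 94;  t_26 = 86;  t_27 = 26;  t_28 = 39
  t_29 = 28;  t_30 = 95;  t_31 = 0;  t_32 = 48;  t_33 = 21;  t_34 = 72
  t_35 = 3;  t_36 = 26;  t_37 = 80;  t_38 = 66;  t_39 = 13;  t_40 = 28
  t_41 = 5;  t_42 = 86;  t_43 = 79;  t_44 = 48;  t_45 = 8;  t_46 = 16
  t_47 = 13;  t_48 = 8;  t_49 = 74;  t_50 = 95;  t_51 = 76;  t_52 = 75
  t_53 = 5;  t_54 = 58;  t_55 = 4;  t_56 = 32;  t_57 = 63;  t_58 = 48
  t_59 = 9;  t_60 = 59;  t_61 = 91;  t_62 = 96;  t_63 = 11;  t_64 = 85
  t_65 = 5;  t_66 = 1;  t_67 = 17;  t_68 = 19;  t_69 = 48;  t_70 = 60
  t_71 = 85;  t_72 = 13;  t_73 = 79;  t_74 = 70;  t_75 = 22;  t_76 = 79
  t_77 = 89;  t_78 = 76;  t_79 = 5;  t_80 = 40;  t_81 = 14;  t_82 = 79
  t_83 = 34;  t_84 = 90;  t_85 = 44;  t_86 = 11;  t_87 = 39;  t_88 = 66
  t_89 = 58;  t_90 = 81;  t_91 = 14;  t_92 = 29;  t_93 = 71;  t_94 = 7
  t_95 = 31;  t_96 = 19;  t_97 = 14;  t_98 = 59;  t_99 = 4;  t_100 = 20
  t_101 = 95;  t_102 = 17;  t_103 = 26;  t_104 = 43;  t_105 = 31;  t_106 = 23
  t_107 = 77;  t_108 = 55;  t_109 = 18;  t_110 = 22;  t_111 = 83;  t_112 = 2
  t_113 = 87;  t_114 = 88;  t_115 = 92;  t_116 = 51;  t_117 = 24;  t_118 = 32
  t_119 = 27;  t_120 = 29;  t_121 = 26;  t_122 = 77;  t_123 = 85;  t_124 = 42
  t_125 = 93;  t_126 = 26;  t_127 = 0;  t_128 = 12;  t_129 = 54
t_130 = 15·54 + 10·12 + 69·0 + 11·26 + 20·93 = 69
t_131 = 15·69 + 10·54 + 69·12 + 11·0 + 20·26 = 13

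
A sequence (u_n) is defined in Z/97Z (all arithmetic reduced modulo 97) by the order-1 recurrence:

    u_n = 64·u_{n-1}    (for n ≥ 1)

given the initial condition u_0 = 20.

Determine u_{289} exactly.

u_1 = 64·20 = 19
u_2 = 64·19 = 52
u_3 = 64·52 = 30
u_4 = 64·30 = 77
u_5 = 64·77 = 78
u_6 = 64·78 = 45
u_7 = 64·45 = 67
u_8 = 64·67 = 20
(u_8) = (20) = (u_0), so the sequence has period 8.
289 ≡ 1 (mod 8), hence u_289 = u_1 = 19.

19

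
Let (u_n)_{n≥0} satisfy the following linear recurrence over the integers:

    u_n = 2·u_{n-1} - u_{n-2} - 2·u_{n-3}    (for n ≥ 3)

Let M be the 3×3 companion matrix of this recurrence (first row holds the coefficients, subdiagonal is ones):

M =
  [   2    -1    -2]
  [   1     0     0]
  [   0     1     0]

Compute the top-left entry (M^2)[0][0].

3

(M^2)[0][0] is the top entry after applying M 2 times to the unit state (1, 0, 0). Equivalently it is h_{4} for the auxiliary sequence (h_n) obeying the same recurrence with h_2 = 1 and h_i = 0 for 0 ≤ i < 2:
h_3 = 2·1 + -1·0 + -2·0 = 2
h_4 = 2·2 + -1·1 + -2·0 = 3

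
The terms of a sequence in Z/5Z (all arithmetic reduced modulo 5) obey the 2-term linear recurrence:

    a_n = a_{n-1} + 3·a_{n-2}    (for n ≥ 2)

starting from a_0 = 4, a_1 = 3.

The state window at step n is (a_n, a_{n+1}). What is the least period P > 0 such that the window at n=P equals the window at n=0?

n=0: window = (4, 3)
n=1: window = (3, 0)
n=2: window = (0, 4)
n=3: window = (4, 4)
n=4: window = (4, 1)
n=5: window = (1, 3)
n=6: window = (3, 1)
n=7: window = (1, 0)
n=8: window = (0, 3)
n=9: window = (3, 3)
n=10: window = (3, 2)
n=11: window = (2, 1)
n=12: window = (1, 2)
n=13: window = (2, 0)
n=14: window = (0, 1)
n=15: window = (1, 1)
n=16: window = (1, 4)
n=17: window = (4, 2)
n=18: window = (2, 4)
n=19: window = (4, 0)
n=20: window = (0, 2)
n=21: window = (2, 2)
n=22: window = (2, 3)
n=23: window = (3, 4)
n=24: window = (4, 3)
window at n=24 equals window at n=0 → period = 24

24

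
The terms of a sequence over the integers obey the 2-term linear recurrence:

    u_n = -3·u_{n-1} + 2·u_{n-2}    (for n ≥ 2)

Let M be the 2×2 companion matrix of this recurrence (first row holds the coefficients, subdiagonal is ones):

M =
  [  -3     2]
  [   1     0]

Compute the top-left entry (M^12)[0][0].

3598219

(M^12)[0][0] is the top entry after applying M 12 times to the unit state (1, 0). Equivalently it is h_{13} for the auxiliary sequence (h_n) obeying the same recurrence with h_1 = 1 and h_i = 0 for 0 ≤ i < 1:
h_2 = -3·1 + 2·0 = -3
h_3 = -3·-3 + 2·1 = 11
h_4 = -3·11 + 2·-3 = -39
h_5 = -3·-39 + 2·11 = 139
h_6 = -3·139 + 2·-39 = -495
h_7 = -3·-495 + 2·139 = 1763
h_8 = -3·1763 + 2·-495 = -6279
h_9 = -3·-6279 + 2·1763 = 22363
h_10 = -3·22363 + 2·-6279 = -79647
h_11 = -3·-79647 + 2·22363 = 283667
h_12 = -3·283667 + 2·-79647 = -1010295
h_13 = -3·-1010295 + 2·283667 = 3598219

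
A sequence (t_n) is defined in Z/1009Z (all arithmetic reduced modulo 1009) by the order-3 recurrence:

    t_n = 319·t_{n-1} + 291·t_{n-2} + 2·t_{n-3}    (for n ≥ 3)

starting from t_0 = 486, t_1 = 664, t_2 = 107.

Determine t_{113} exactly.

65

t_3 = 319·107 + 291·664 + 2·486 = 295
t_4 = 319·295 + 291·107 + 2·664 = 445
t_5 = 319·445 + 291·295 + 2·107 = 989
t_6 = 319·989 + 291·445 + 2·295 = 607
t_7 = 319·607 + 291·989 + 2·445 = 20
t_8 = 319·20 + 291·607 + 2·989 = 348
t_9 = 319·348 + 291·20 + 2·607 = 1002
t_10 = 319·1002 + 291·348 + 2·20 = 193
t_11 = 319·193 + 291·1002 + 2·348 = 695
t_12 = 319·695 + 291·193 + 2·1002 = 379
t_13 = 319·379 + 291·695 + 2·193 = 652
t_14 = 319·652 + 291·379 + 2·695 = 823
t_15 = 319·823 + 291·652 + 2·379 = 995
t_16 = 319·995 + 291·823 + 2·652 = 225
t_17 = 319·225 + 291·995 + 2·823 = 735
t_18 = 319·735 + 291·225 + 2·995 = 239
t_19 = 319·239 + 291·735 + 2·225 = 993
t_20 = 319·993 + 291·239 + 2·735 = 330
t_21 = 319·330 + 291·993 + 2·239 = 192
t_22 = 319·192 + 291·330 + 2·993 = 851
t_23 = 319·851 + 291·192 + 2·330 = 76
t_24 = 319·76 + 291·851 + 2·192 = 848
t_25 = 319·848 + 291·76 + 2·851 = 711
t_26 = 319·711 + 291·848 + 2·76 = 508
t_27 = 319·508 + 291·711 + 2·848 = 346
t_28 = 319·346 + 291·508 + 2·711 = 311
t_29 = 319·311 + 291·346 + 2·508 = 120
t_30 = 319·120 + 291·311 + 2·346 = 321
t_31 = 319·321 + 291·120 + 2·311 = 717
t_32 = 319·717 + 291·321 + 2·120 = 503
t_33 = 319·503 + 291·717 + 2·321 = 452
t_34 = 319·452 + 291·503 + 2·717 = 394
t_35 = 319·394 + 291·452 + 2·503 = 929
t_36 = 319·929 + 291·394 + 2·452 = 237
t_37 = 319·237 + 291·929 + 2·394 = 643
t_38 = 319·643 + 291·237 + 2·929 = 485
t_39 = 319·485 + 291·643 + 2·237 = 251
t_40 = 319·251 + 291·485 + 2·643 = 510
t_41 = 319·510 + 291·251 + 2·485 = 595
t_42 = 319·595 + 291·510 + 2·251 = 702
t_43 = 319·702 + 291·595 + 2·510 = 557
t_44 = 319·557 + 291·702 + 2·595 = 744
t_45 = 319·744 + 291·557 + 2·702 = 254
t_46 = 319·254 + 291·744 + 2·557 = 989
t_47 = 319·989 + 291·254 + 2·744 = 410
t_48 = 319·410 + 291·989 + 2·254 = 362
t_49 = 319·362 + 291·410 + 2·989 = 660
t_50 = 319·660 + 291·362 + 2·410 = 885
t_51 = 319·885 + 291·660 + 2·362 = 869
t_52 = 319·869 + 291·885 + 2·660 = 287
t_53 = 319·287 + 291·869 + 2·885 = 115
t_54 = 319·115 + 291·287 + 2·869 = 860
t_55 = 319·860 + 291·115 + 2·287 = 634
t_56 = 319·634 + 291·860 + 2·115 = 704
t_57 = 319·704 + 291·634 + 2·860 = 127
t_58 = 319·127 + 291·704 + 2·634 = 449
t_59 = 319·449 + 291·127 + 2·704 = 985
t_60 = 319·985 + 291·449 + 2·127 = 159
t_61 = 319·159 + 291·985 + 2·449 = 239
t_62 = 319·239 + 291·159 + 2·985 = 373
t_63 = 319·373 + 291·239 + 2·159 = 171
t_64 = 319·171 + 291·373 + 2·239 = 112
t_65 = 319·112 + 291·171 + 2·373 = 470
t_66 = 319·470 + 291·112 + 2·171 = 235
t_67 = 319·235 + 291·470 + 2·112 = 69
t_68 = 319·69 + 291·235 + 2·470 = 526
t_69 = 319·526 + 291·69 + 2·235 = 669
t_70 = 319·669 + 291·526 + 2·69 = 348
t_71 = 319·348 + 291·669 + 2·526 = 7
t_72 = 319·7 + 291·348 + 2·669 = 912
t_73 = 319·912 + 291·7 + 2·348 = 42
t_74 = 319·42 + 291·912 + 2·7 = 320
t_75 = 319·320 + 291·42 + 2·912 = 91
t_76 = 319·91 + 291·320 + 2·42 = 144
t_77 = 319·144 + 291·91 + 2·320 = 409
t_78 = 319·409 + 291·144 + 2·91 = 18
t_79 = 319·18 + 291·409 + 2·144 = 942
t_80 = 319·942 + 291·18 + 2·409 = 827
t_81 = 319·827 + 291·942 + 2·18 = 174
t_82 = 319·174 + 291·827 + 2·942 = 392
t_83 = 319·392 + 291·174 + 2·827 = 761
t_84 = 319·761 + 291·392 + 2·174 = 1002
t_85 = 319·1002 + 291·761 + 2·392 = 40
t_86 = 319·40 + 291·1002 + 2·761 = 137
t_87 = 319·137 + 291·40 + 2·1002 = 843
t_88 = 319·843 + 291·137 + 2·40 = 110
t_89 = 319·110 + 291·843 + 2·137 = 175
t_90 = 319·175 + 291·110 + 2·843 = 729
t_91 = 319·729 + 291·175 + 2·110 = 167
t_92 = 319·167 + 291·729 + 2·175 = 395
t_93 = 319·395 + 291·167 + 2·729 = 494
t_94 = 319·494 + 291·395 + 2·167 = 435
t_95 = 319·435 + 291·494 + 2·395 = 789
t_96 = 319·789 + 291·435 + 2·494 = 889
t_97 = 319·889 + 291·789 + 2·435 = 479
t_98 = 319·479 + 291·889 + 2·789 = 397
t_99 = 319·397 + 291·479 + 2·889 = 425
t_100 = 319·425 + 291·397 + 2·479 = 819
t_101 = 319·819 + 291·425 + 2·397 = 292
t_102 = 319·292 + 291·819 + 2·425 = 366
t_103 = 319·366 + 291·292 + 2·819 = 555
t_104 = 319·555 + 291·366 + 2·292 = 606
t_105 = 319·606 + 291·555 + 2·366 = 383
t_106 = 319·383 + 291·606 + 2·555 = 969
t_107 = 319·969 + 291·383 + 2·606 = 14
t_108 = 319·14 + 291·969 + 2·383 = 655
t_109 = 319·655 + 291·14 + 2·969 = 40
t_110 = 319·40 + 291·655 + 2·14 = 584
t_111 = 319·584 + 291·40 + 2·655 = 473
t_112 = 319·473 + 291·584 + 2·40 = 49
t_113 = 319·49 + 291·473 + 2·584 = 65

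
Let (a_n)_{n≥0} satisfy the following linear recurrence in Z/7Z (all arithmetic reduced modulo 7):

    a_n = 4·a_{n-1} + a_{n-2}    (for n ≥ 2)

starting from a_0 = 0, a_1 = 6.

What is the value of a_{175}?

a_2 = 4·6 + 1·0 = 3
a_3 = 4·3 + 1·6 = 4
a_4 = 4·4 + 1·3 = 5
a_5 = 4·5 + 1·4 = 3
a_6 = 4·3 + 1·5 = 3
a_7 = 4·3 + 1·3 = 1
a_8 = 4·1 + 1·3 = 0
a_9 = 4·0 + 1·1 = 1
a_10 = 4·1 + 1·0 = 4
a_11 = 4·4 + 1·1 = 3
a_12 = 4·3 + 1·4 = 2
a_13 = 4·2 + 1·3 = 4
a_14 = 4·4 + 1·2 = 4
a_15 = 4·4 + 1·4 = 6
a_16 = 4·6 + 1·4 = 0
a_17 = 4·0 + 1·6 = 6
(a_16, a_17) = (0, 6) = (a_0, a_1), so the sequence has period 16.
175 ≡ 15 (mod 16), hence a_175 = a_15 = 6.

6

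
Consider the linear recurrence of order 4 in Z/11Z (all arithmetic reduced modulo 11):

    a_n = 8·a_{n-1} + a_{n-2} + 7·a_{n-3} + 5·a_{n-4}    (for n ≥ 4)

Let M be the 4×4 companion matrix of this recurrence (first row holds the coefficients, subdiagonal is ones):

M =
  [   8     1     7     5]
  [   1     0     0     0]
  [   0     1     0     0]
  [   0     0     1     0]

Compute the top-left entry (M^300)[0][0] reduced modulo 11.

(M^300)[0][0] is the top entry after applying M 300 times to the unit state (1, 0, 0, 0). Equivalently it is h_{303} for the auxiliary sequence (h_n) obeying the same recurrence with h_3 = 1 and h_i = 0 for 0 ≤ i < 3:
h_4 = 8·1 + 1·0 + 7·0 + 5·0 = 8
h_5 = 8·8 + 1·1 + 7·0 + 5·0 = 10
h_6 = 8·10 + 1·8 + 7·1 + 5·0 = 7
h_7 = 8·7 + 1·10 + 7·8 + 5·1 = 6
h_8 = 8·6 + 1·7 + 7·10 + 5·8 = 0
h_9 = 8·0 + 1·6 + 7·7 + 5·10 = 6
Continuing the recurrence:
  h_10 = 4;  h_11 = 2;  h_12 = 7;  h_13 = 6;  h_14 = 1;  h_15 = 7
  h_16 = 2;  h_17 = 5;  h_18 = 8;  h_19 = 8;  h_20 = 7;  h_21 = 2
  h_22 = 9;  h_23 = 9;  h_24 = 9;  h_25 = 0;  h_26 = 7;  h_27 = 10
  h_28 = 0;  h_29 = 4;  h_30 = 5;  h_31 = 6;  h_32 = 4;  h_33 = 5
  h_34 = 1;  h_35 = 5;  h_36 = 8;  h_37 = 2;  h_38 = 9;  h_39 = 1
  h_40 = 5;  h_41 = 4;  h_42 = 1;  h_43 = 8;  h_44 = 8;  h_45 = 0
  h_46 = 3;  h_47 = 10;  h_48 = 2;  h_49 = 3;  h_50 = 1;  h_51 = 9
  h_52 = 5;  h_53 = 5;  h_54 = 3;  h_55 = 10;  h_56 = 0;  h_57 = 1
  h_58 = 5;  h_59 = 3;  h_60 = 3;  h_61 = 1;  h_62 = 2;  h_63 = 9
  h_64 = 8;  h_65 = 4;  h_66 = 3;  h_67 = 8;  h_68 = 3;  h_69 = 7
  h_70 = 9;  h_71 = 8;  h_72 = 5;  h_73 = 3;  h_74 = 9;  h_75 = 7
  h_76 = 1;  h_77 = 5;  h_78 = 3;  h_79 = 5;  h_80 = 6;  h_81 = 0
  h_82 = 1;  h_83 = 9;  h_84 = 4;  h_85 = 4;  h_86 = 5;  h_87 = 7
  h_88 = 10;  h_89 = 10;  h_90 = 10;  h_91 = 8;  h_92 = 7;  h_93 = 8
  h_94 = 1;  h_95 = 6;  h_96 = 8;  h_97 = 7;  h_98 = 1;  h_99 = 2
  h_100 = 7;  h_101 = 1;  h_102 = 1;  h_103 = 2;  h_104 = 4;  h_105 = 2
  h_106 = 6;  h_107 = 0;  h_108 = 7;  h_109 = 9;  h_110 = 10;  h_111 = 6
  h_112 = 2;  h_113 = 5;  h_114 = 2;  h_115 = 10;  h_116 = 6;  h_117 = 9
  h_118 = 4;  h_119 = 1;  h_120 = 6;  h_121 = 1;  h_122 = 8;  h_123 = 2
  h_124 = 6;  h_125 = 1;  h_126 = 2;  h_127 = 3;  h_128 = 8;  h_129 = 9
  h_130 = 1;  h_131 = 0;  h_132 = 5;  h_133 = 4;  h_134 = 9;  h_135 = 1
  h_136 = 4;  h_137 = 6;  h_138 = 5;  h_139 = 2;  h_140 = 6;  h_141 = 5
  h_142 = 8;  h_143 = 0;  h_144 = 7;  h_145 = 5;  h_146 = 10;  h_147 = 2
  h_148 = 8;  h_149 = 7;  h_150 = 7;  h_151 = 8;  h_152 = 6;  h_153 = 8
  h_154 = 7;  h_155 = 3;  h_156 = 7;  h_157 = 5;  h_158 = 4;  h_159 = 2
  h_160 = 2;  h_161 = 5;  h_162 = 10;  h_163 = 10;  h_164 = 3;  h_165 = 8
  h_166 = 0;  h_167 = 2;  h_168 = 10;  h_169 = 1;  h_170 = 10;  h_171 = 7
  h_172 = 2;  h_173 = 10;  h_174 = 5;  h_175 = 0;  h_176 = 8;  h_177 = 6
  h_178 = 4;  h_179 = 6;  h_180 = 2;  h_181 = 3;  h_182 = 0;  h_183 = 3
  h_184 = 0;  h_185 = 7;  h_186 = 0;  h_187 = 0;  h_188 = 5;  h_189 = 9
  h_190 = 0;  h_191 = 0;  h_192 = 0;  h_193 = 1;  h_194 = 8;  h_195 = 10
  h_196 = 7;  h_197 = 6;  h_198 = 0;  h_199 = 6;  h_200 = 4;  h_201 = 2
  h_202 = 7;  h_203 = 6;  h_204 = 1;  h_205 = 7;  h_206 = 2;  h_207 = 5
  h_208 = 8;  h_209 = 8;  h_210 = 7;  h_211 = 2;  h_212 = 9;  h_213 = 9
  h_214 = 9;  h_215 = 0;  h_216 = 7;  h_217 = 10;  h_218 = 0;  h_219 = 4
  h_220 = 5;  h_221 = 6;  h_222 = 4;  h_223 = 5;  h_224 = 1;  h_225 = 5
  h_226 = 8;  h_227 = 2;  h_228 = 9;  h_229 = 1;  h_230 = 5;  h_231 = 4
  h_232 = 1;  h_233 = 8;  h_234 = 8;  h_235 = 0;  h_236 = 3;  h_237 = 10
  h_238 = 2;  h_239 = 3;  h_240 = 1;  h_241 = 9;  h_242 = 5;  h_243 = 5
  h_244 = 3;  h_245 = 10;  h_246 = 0;  h_247 = 1;  h_248 = 5;  h_249 = 3
  h_250 = 3;  h_251 = 1;  h_252 = 2;  h_253 = 9;  h_254 = 8;  h_255 = 4
  h_256 = 3;  h_257 = 8;  h_258 = 3;  h_259 = 7;  h_260 = 9;  h_261 = 8
  h_262 = 5;  h_263 = 3;  h_264 = 9;  h_265 = 7;  h_266 = 1;  h_267 = 5
  h_268 = 3;  h_269 = 5;  h_270 = 6;  h_271 = 0;  h_272 = 1;  h_273 = 9
  h_274 = 4;  h_275 = 4;  h_276 = 5;  h_277 = 7;  h_278 = 10;  h_279 = 10
  h_280 = 10;  h_281 = 8;  h_282 = 7;  h_283 = 8;  h_284 = 1;  h_285 = 6
  h_286 = 8;  h_287 = 7;  h_288 = 1;  h_289 = 2;  h_290 = 7;  h_291 = 1
  h_292 = 1;  h_293 = 2;  h_294 = 4;  h_295 = 2;  h_296 = 6;  h_297 = 0
  h_298 = 7;  h_299 = 9;  h_300 = 10;  h_301 = 6
h_302 = 8·6 + 1·10 + 7·9 + 5·7 = 2
h_303 = 8·2 + 1·6 + 7·10 + 5·9 = 5

5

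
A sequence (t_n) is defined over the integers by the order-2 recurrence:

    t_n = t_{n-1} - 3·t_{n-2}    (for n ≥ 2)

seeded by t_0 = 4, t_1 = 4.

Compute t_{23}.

-869120

t_2 = 1·4 + -3·4 = -8
t_3 = 1·-8 + -3·4 = -20
t_4 = 1·-20 + -3·-8 = 4
t_5 = 1·4 + -3·-20 = 64
t_6 = 1·64 + -3·4 = 52
t_7 = 1·52 + -3·64 = -140
t_8 = 1·-140 + -3·52 = -296
t_9 = 1·-296 + -3·-140 = 124
t_10 = 1·124 + -3·-296 = 1012
t_11 = 1·1012 + -3·124 = 640
t_12 = 1·640 + -3·1012 = -2396
t_13 = 1·-2396 + -3·640 = -4316
t_14 = 1·-4316 + -3·-2396 = 2872
t_15 = 1·2872 + -3·-4316 = 15820
t_16 = 1·15820 + -3·2872 = 7204
t_17 = 1·7204 + -3·15820 = -40256
t_18 = 1·-40256 + -3·7204 = -61868
t_19 = 1·-61868 + -3·-40256 = 58900
t_20 = 1·58900 + -3·-61868 = 244504
t_21 = 1·244504 + -3·58900 = 67804
t_22 = 1·67804 + -3·244504 = -665708
t_23 = 1·-665708 + -3·67804 = -869120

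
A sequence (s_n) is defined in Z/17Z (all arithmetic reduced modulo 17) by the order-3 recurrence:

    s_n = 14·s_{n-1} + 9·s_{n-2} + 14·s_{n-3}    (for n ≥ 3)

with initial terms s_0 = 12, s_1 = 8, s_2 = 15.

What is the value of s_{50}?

15

s_3 = 14·15 + 9·8 + 14·12 = 8
s_4 = 14·8 + 9·15 + 14·8 = 2
s_5 = 14·2 + 9·8 + 14·15 = 4
s_6 = 14·4 + 9·2 + 14·8 = 16
s_7 = 14·16 + 9·4 + 14·2 = 16
s_8 = 14·16 + 9·16 + 14·4 = 16
s_9 = 14·16 + 9·16 + 14·16 = 14
s_10 = 14·14 + 9·16 + 14·16 = 3
s_11 = 14·3 + 9·14 + 14·16 = 1
s_12 = 14·1 + 9·3 + 14·14 = 16
s_13 = 14·16 + 9·1 + 14·3 = 3
s_14 = 14·3 + 9·16 + 14·1 = 13
s_15 = 14·13 + 9·3 + 14·16 = 8
s_16 = 14·8 + 9·13 + 14·3 = 16
s_17 = 14·16 + 9·8 + 14·13 = 2
s_18 = 14·2 + 9·16 + 14·8 = 12
s_19 = 14·12 + 9·2 + 14·16 = 2
s_20 = 14·2 + 9·12 + 14·2 = 11
s_21 = 14·11 + 9·2 + 14·12 = 0
s_22 = 14·0 + 9·11 + 14·2 = 8
s_23 = 14·8 + 9·0 + 14·11 = 11
s_24 = 14·11 + 9·8 + 14·0 = 5
s_25 = 14·5 + 9·11 + 14·8 = 9
s_26 = 14·9 + 9·5 + 14·11 = 2
s_27 = 14·2 + 9·9 + 14·5 = 9
s_28 = 14·9 + 9·2 + 14·9 = 15
s_29 = 14·15 + 9·9 + 14·2 = 13
s_30 = 14·13 + 9·15 + 14·9 = 1
s_31 = 14·1 + 9·13 + 14·15 = 1
s_32 = 14·1 + 9·1 + 14·13 = 1
s_33 = 14·1 + 9·1 + 14·1 = 3
s_34 = 14·3 + 9·1 + 14·1 = 14
s_35 = 14·14 + 9·3 + 14·1 = 16
s_36 = 14·16 + 9·14 + 14·3 = 1
s_37 = 14·1 + 9·16 + 14·14 = 14
s_38 = 14·14 + 9·1 + 14·16 = 4
s_39 = 14·4 + 9·14 + 14·1 = 9
s_40 = 14·9 + 9·4 + 14·14 = 1
s_41 = 14·1 + 9·9 + 14·4 = 15
s_42 = 14·15 + 9·1 + 14·9 = 5
s_43 = 14·5 + 9·15 + 14·1 = 15
s_44 = 14·15 + 9·5 + 14·15 = 6
s_45 = 14·6 + 9·15 + 14·5 = 0
s_46 = 14·0 + 9·6 + 14·15 = 9
s_47 = 14·9 + 9·0 + 14·6 = 6
s_48 = 14·6 + 9·9 + 14·0 = 12
s_49 = 14·12 + 9·6 + 14·9 = 8
s_50 = 14·8 + 9·12 + 14·6 = 15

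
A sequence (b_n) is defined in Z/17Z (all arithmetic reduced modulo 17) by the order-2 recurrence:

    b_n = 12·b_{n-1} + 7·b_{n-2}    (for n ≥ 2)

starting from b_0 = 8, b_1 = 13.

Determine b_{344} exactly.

11

b_2 = 12·13 + 7·8 = 8
b_3 = 12·8 + 7·13 = 0
b_4 = 12·0 + 7·8 = 5
b_5 = 12·5 + 7·0 = 9
b_6 = 12·9 + 7·5 = 7
b_7 = 12·7 + 7·9 = 11
b_8 = 12·11 + 7·7 = 11
b_9 = 12·11 + 7·11 = 5
b_10 = 12·5 + 7·11 = 1
b_11 = 12·1 + 7·5 = 13
b_12 = 12·13 + 7·1 = 10
b_13 = 12·10 + 7·13 = 7
b_14 = 12·7 + 7·10 = 1
b_15 = 12·1 + 7·7 = 10
b_16 = 12·10 + 7·1 = 8
b_17 = 12·8 + 7·10 = 13
(b_16, b_17) = (8, 13) = (b_0, b_1), so the sequence has period 16.
344 ≡ 8 (mod 16), hence b_344 = b_8 = 11.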